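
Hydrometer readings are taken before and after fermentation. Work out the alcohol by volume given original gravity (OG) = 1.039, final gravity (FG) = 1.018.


ABV = (OG − FG) · 131.25
ABV = (1.039 − 1.018) · 131.25

2.7562 % ABV


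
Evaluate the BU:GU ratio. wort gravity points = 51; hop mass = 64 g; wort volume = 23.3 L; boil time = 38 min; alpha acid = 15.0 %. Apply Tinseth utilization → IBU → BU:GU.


U = 1.65·0.000125^(GP/1000)·(1−e^(−0.04t))/4.15;  IBU = (α/100)·m·U·1000/V;  BU:GU = IBU/GP
U = 1.65·0.000125^(51/1000)·(1−e^(−0.04·38))/4.15 = 0.1964
IBU = (15.0/100)·64·0.1964·1000/23.3 = 80.9291
BU:GU = 80.9291/51

1.5868


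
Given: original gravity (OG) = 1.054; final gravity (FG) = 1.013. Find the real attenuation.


AA = (OG−FG)/(OG−1)·100;  RA = AA·0.8192
AA = (1.054 − 1.013)/(1.054 − 1)·100 = 75.9259
RA = 75.9259·0.8192

62.1985 %


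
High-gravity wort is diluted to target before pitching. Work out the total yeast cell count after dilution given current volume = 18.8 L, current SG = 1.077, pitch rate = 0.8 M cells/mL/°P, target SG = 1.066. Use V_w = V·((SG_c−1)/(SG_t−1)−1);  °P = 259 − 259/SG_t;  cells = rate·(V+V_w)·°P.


V_w = 18.8·((1.077−1)/(1.066−1)−1) = 3.1333
V_final = 18.8 + 3.1333 = 21.9333
°P = 259 − 259/1.066 = 16.0356
cells = 0.8·21.9333·16.0356

281.3722 billion cells


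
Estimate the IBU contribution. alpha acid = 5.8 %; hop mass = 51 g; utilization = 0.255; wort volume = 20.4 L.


IBU = (α/100)·mass·U·1000 / V
IBU = (5.8/100)·51·0.255·1000 / 20.4

36.9750 IBU


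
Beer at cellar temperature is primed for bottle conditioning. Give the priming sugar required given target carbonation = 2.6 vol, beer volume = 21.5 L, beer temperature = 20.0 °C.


residual = 14.695·(0.01821 + 0.09011·e^(−0.04·T));  sugar = (target − residual)·4.0·V
residual = 14.695·(0.01821 + 0.09011·e^(−0.04·20.0)) = 0.8626
sugar = (2.6 − 0.8626)·4.0·21.5

149.4179 g


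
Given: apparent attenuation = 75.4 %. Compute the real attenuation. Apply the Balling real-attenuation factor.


RA = AA · 0.8192
RA = 75.4 · 0.8192

61.7677 %


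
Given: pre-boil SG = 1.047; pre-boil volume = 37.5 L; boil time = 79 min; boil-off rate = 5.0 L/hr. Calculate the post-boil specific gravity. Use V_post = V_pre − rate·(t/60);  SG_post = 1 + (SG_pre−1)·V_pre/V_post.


V_post = 37.5 − 5.0·(79/60) = 30.9167
SG_post = 1 + (1.047 − 1)·37.5/30.9167

1.0570


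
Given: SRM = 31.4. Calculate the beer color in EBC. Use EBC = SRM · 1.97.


EBC = 31.4 · 1.97

61.8580 EBC


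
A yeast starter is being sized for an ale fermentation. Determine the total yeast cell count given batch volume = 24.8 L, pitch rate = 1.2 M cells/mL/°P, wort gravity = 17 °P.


cells (billions) = rate · V_L · °P
cells = 1.2 · 24.8 · 17

505.9200 billion cells


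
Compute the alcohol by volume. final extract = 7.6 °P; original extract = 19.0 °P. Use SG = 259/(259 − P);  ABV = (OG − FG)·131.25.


OG = 259/(259 − 19.0) = 1.0792
FG = 259/(259 − 7.6) = 1.0302
ABV = (1.0792 − 1.0302)·131.25

6.4228 % ABV


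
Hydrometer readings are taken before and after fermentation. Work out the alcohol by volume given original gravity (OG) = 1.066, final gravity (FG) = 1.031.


ABV = (OG − FG) · 131.25
ABV = (1.066 − 1.031) · 131.25

4.5938 % ABV


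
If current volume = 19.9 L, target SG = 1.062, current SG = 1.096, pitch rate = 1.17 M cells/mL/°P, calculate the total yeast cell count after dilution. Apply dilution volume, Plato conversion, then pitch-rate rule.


V_w = V·((SG_c−1)/(SG_t−1)−1);  °P = 259 − 259/SG_t;  cells = rate·(V+V_w)·°P
V_w = 19.9·((1.096−1)/(1.062−1)−1) = 10.9129
V_final = 19.9 + 10.9129 = 30.8129
°P = 259 − 259/1.062 = 15.1205
cells = 1.17·30.8129·15.1205

545.1116 billion cells


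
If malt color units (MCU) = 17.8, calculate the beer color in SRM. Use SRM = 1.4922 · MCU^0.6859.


SRM = 1.4922 · 17.8^0.6859

10.7520 SRM


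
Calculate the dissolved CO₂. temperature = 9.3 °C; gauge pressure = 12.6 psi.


vols = (P + 14.695)·(0.01821 + 0.09011·e^(−0.04·T))
vols = (12.6 + 14.695)·(0.01821 + 0.09011·e^(−0.04·9.3))

2.1925 volumes


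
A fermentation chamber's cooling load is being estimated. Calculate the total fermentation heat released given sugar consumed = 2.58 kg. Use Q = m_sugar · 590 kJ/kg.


Q = 2.58 · 590

1522.2000 kJ


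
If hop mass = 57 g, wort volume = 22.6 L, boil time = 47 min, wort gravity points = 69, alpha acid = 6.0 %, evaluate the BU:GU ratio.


U = 1.65·0.000125^(GP/1000)·(1−e^(−0.04t))/4.15;  IBU = (α/100)·m·U·1000/V;  BU:GU = IBU/GP
U = 1.65·0.000125^(69/1000)·(1−e^(−0.04·47))/4.15 = 0.1812
IBU = (6.0/100)·57·0.1812·1000/22.6 = 27.4242
BU:GU = 27.4242/69

0.3975


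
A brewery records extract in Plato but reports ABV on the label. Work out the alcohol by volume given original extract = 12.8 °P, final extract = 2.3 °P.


SG = 259/(259 − P);  ABV = (OG − FG)·131.25
OG = 259/(259 − 12.8) = 1.0520
FG = 259/(259 − 2.3) = 1.0090
ABV = (1.0520 − 1.0090)·131.25

5.6477 % ABV


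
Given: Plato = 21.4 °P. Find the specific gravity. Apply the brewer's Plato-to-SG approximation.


SG = 259/(259 − P)
SG = 259/(259 − 21.4)

1.0901


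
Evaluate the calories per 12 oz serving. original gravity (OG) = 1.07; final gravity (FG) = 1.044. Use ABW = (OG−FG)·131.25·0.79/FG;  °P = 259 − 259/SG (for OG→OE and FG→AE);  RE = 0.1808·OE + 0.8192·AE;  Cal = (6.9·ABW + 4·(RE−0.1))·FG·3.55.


ABW = (1.07 − 1.044)·131.25·0.79/1.044 = 2.5823
OE = 259 − 259/1.07 = 16.9439 °P
AE = 259 − 259/1.044 = 10.9157 °P
RE = 0.1808·16.9439 + 0.8192·10.9157 = 12.0056 °P
Cal = (6.9·2.5823 + 4·(12.0056−0.1))·1.044·3.55

242.5338 kcal


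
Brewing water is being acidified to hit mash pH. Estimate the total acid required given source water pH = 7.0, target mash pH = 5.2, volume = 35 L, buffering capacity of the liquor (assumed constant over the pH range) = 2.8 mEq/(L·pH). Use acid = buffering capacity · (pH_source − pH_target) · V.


acid = 2.8 · (7.0 − 5.2) · 35

176.4000 mEq


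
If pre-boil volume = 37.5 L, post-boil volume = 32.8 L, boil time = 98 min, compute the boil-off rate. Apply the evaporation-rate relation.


rate = (V_pre − V_post) / (t_min/60)
rate = (37.5 − 32.8) / (98/60)

2.8776 L/hr


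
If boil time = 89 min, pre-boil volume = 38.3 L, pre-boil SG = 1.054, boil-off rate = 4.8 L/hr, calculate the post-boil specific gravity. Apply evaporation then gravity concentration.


V_post = V_pre − rate·(t/60);  SG_post = 1 + (SG_pre−1)·V_pre/V_post
V_post = 38.3 − 4.8·(89/60) = 31.1800
SG_post = 1 + (1.054 − 1)·38.3/31.1800

1.0663


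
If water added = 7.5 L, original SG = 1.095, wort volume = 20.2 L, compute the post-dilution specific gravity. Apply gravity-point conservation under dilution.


SG_new = 1 + (SG_old − 1)·V_old/(V_old + V_water)
pts = (1.095 − 1)·1000·20.2/(20.2 + 7.5) = 69.2780
SG_new = 1 + 69.2780/1000

1.0693


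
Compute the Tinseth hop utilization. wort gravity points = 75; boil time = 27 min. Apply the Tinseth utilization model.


U = 1.65·0.000125^(GP/1000) · (1 − e^(−0.04·t))/4.15
bigness = 1.65·0.000125^(75/1000) = 0.8409
boil_factor = (1 − e^(−0.04·27))/4.15 = 0.1591
U = 0.8409 · 0.1591

0.1338


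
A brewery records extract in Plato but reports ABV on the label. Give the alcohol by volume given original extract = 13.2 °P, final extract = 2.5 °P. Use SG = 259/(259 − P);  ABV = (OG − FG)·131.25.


OG = 259/(259 − 13.2) = 1.0537
FG = 259/(259 − 2.5) = 1.0097
ABV = (1.0537 − 1.0097)·131.25

5.7692 % ABV


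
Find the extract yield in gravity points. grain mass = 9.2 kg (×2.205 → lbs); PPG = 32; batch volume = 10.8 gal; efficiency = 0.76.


points = lbs × PPG × eff / vol
lbs = 9.2 × 2.205 = 20.2860
points = 20.2860 × 32 × 0.76 / 10.8

45.6811 points


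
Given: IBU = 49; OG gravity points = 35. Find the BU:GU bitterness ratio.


BU:GU = IBU / OG_points
BU:GU = 49 / 35

1.4000


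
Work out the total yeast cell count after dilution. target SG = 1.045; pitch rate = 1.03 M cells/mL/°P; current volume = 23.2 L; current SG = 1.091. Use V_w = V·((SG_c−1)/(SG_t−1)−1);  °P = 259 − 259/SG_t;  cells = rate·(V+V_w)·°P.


V_w = 23.2·((1.091−1)/(1.045−1)−1) = 23.7156
V_final = 23.2 + 23.7156 = 46.9156
°P = 259 − 259/1.045 = 11.1531
cells = 1.03·46.9156·11.1531

538.9520 billion cells


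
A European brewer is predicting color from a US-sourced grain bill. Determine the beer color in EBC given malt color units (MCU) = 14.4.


SRM = 1.4922·MCU^0.6859;  EBC = SRM·1.97
SRM = 1.4922·14.4^0.6859 = 9.2971
EBC = 9.2971·1.97

18.3153 EBC


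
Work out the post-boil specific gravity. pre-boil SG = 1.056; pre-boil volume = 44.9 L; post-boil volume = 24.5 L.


SG_post = 1 + (SG_pre − 1)·V_pre/V_post
pts_pre = (1.056 − 1)·1000 = 56.0000
pts_post = 56.0000·44.9/24.5 = 102.6286
SG_post = 1 + 102.6286/1000

1.1026


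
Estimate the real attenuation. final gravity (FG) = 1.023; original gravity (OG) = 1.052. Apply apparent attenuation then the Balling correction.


AA = (OG−FG)/(OG−1)·100;  RA = AA·0.8192
AA = (1.052 − 1.023)/(1.052 − 1)·100 = 55.7692
RA = 55.7692·0.8192

45.6862 %


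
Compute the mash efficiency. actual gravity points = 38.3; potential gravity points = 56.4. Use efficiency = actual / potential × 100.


efficiency = 38.3 / 56.4 × 100

67.9078 %


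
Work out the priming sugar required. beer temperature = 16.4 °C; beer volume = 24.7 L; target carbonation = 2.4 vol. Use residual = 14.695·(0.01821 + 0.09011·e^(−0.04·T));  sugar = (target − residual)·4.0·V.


residual = 14.695·(0.01821 + 0.09011·e^(−0.04·16.4)) = 0.9547
sugar = (2.4 − 0.9547)·4.0·24.7

142.7921 g


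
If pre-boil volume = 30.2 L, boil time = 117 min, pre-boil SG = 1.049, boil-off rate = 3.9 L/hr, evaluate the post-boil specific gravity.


V_post = V_pre − rate·(t/60);  SG_post = 1 + (SG_pre−1)·V_pre/V_post
V_post = 30.2 − 3.9·(117/60) = 22.5950
SG_post = 1 + (1.049 − 1)·30.2/22.5950

1.0655


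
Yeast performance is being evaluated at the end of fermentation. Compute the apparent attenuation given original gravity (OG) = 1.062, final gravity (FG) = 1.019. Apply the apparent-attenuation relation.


AA = (OG − FG)/(OG − 1) · 100
AA = (1.062 − 1.019)/(1.062 − 1) · 100

69.3548 %


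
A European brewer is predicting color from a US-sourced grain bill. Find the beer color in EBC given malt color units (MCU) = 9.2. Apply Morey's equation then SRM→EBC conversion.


SRM = 1.4922·MCU^0.6859;  EBC = SRM·1.97
SRM = 1.4922·9.2^0.6859 = 6.8374
EBC = 6.8374·1.97

13.4696 EBC


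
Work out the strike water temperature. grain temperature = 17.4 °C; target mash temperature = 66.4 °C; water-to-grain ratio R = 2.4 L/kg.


T_strike = (0.41/R)·(T_mash − T_grain) + T_mash
T_strike = (0.41/2.4)·(66.4 − 17.4) + 66.4

74.7708 °C


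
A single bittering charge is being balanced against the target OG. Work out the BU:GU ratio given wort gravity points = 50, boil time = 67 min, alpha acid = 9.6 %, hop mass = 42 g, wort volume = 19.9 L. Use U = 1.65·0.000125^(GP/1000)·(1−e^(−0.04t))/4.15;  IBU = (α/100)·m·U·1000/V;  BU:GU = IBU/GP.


U = 1.65·0.000125^(50/1000)·(1−e^(−0.04·67))/4.15 = 0.2363
IBU = (9.6/100)·42·0.2363·1000/19.9 = 47.8743
BU:GU = 47.8743/50

0.9575


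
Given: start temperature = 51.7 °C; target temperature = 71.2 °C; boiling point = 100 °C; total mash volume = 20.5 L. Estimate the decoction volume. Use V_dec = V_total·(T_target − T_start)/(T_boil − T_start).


V_dec = 20.5·(71.2 − 51.7)/(100 − 51.7)

8.2764 L


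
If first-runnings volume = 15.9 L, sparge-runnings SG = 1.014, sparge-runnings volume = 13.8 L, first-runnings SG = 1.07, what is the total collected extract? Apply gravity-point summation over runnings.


total = Σ (SG_i − 1)·1000·V_i
first = (1.07 − 1)·1000·15.9 = 1113.0000
sparge = (1.014 − 1)·1000·13.8 = 193.2000
total = 1113.0000 + 193.2000

1306.2000 gravity·L


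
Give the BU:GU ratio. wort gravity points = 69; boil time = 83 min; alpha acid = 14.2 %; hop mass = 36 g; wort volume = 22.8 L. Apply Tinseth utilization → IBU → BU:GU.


U = 1.65·0.000125^(GP/1000)·(1−e^(−0.04t))/4.15;  IBU = (α/100)·m·U·1000/V;  BU:GU = IBU/GP
U = 1.65·0.000125^(69/1000)·(1−e^(−0.04·83))/4.15 = 0.2061
IBU = (14.2/100)·36·0.2061·1000/22.8 = 46.2154
BU:GU = 46.2154/69

0.6698


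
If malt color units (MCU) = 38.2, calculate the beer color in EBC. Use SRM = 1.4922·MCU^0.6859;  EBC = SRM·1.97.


SRM = 1.4922·38.2^0.6859 = 18.1537
EBC = 18.1537·1.97

35.7627 EBC


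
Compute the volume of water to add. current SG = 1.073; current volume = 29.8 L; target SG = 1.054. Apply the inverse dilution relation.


V_water = V·((SG_curr − 1)/(SG_target − 1) − 1)
V_water = 29.8·((1.073 − 1)/(1.054 − 1) − 1)

10.4852 L


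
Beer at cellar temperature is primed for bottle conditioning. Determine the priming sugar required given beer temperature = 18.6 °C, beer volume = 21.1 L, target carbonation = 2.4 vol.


residual = 14.695·(0.01821 + 0.09011·e^(−0.04·T));  sugar = (target − residual)·4.0·V
residual = 14.695·(0.01821 + 0.09011·e^(−0.04·18.6)) = 0.8969
sugar = (2.4 − 0.8969)·4.0·21.1

126.8657 g


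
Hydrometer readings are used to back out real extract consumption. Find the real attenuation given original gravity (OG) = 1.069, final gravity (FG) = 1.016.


AA = (OG−FG)/(OG−1)·100;  RA = AA·0.8192
AA = (1.069 − 1.016)/(1.069 − 1)·100 = 76.8116
RA = 76.8116·0.8192

62.9241 %


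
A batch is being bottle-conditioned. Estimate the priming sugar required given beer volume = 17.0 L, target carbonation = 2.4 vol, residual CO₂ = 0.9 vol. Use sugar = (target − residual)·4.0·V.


sugar = (2.4 − 0.9)·4.0·17.0

102.0000 g


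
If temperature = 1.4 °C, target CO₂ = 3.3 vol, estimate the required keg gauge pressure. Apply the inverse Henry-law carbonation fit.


psi = vols/(0.01821 + 0.09011·e^(−0.04·T)) − 14.695
psi = 3.3/(0.01821 + 0.09011·e^(−0.04·1.4)) − 14.695

17.2160 psi


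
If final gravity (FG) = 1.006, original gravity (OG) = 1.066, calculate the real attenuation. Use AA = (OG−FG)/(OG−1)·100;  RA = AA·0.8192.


AA = (1.066 − 1.006)/(1.066 − 1)·100 = 90.9091
RA = 90.9091·0.8192

74.4727 %


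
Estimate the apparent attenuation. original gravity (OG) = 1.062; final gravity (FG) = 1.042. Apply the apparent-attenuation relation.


AA = (OG − FG)/(OG − 1) · 100
AA = (1.062 − 1.042)/(1.062 − 1) · 100

32.2581 %


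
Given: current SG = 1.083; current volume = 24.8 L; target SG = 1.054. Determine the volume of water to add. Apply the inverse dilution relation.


V_water = V·((SG_curr − 1)/(SG_target − 1) − 1)
V_water = 24.8·((1.083 − 1)/(1.054 − 1) − 1)

13.3185 L


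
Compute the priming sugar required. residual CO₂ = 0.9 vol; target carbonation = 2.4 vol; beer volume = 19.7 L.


sugar = (target − residual)·4.0·V
sugar = (2.4 − 0.9)·4.0·19.7

118.2000 g


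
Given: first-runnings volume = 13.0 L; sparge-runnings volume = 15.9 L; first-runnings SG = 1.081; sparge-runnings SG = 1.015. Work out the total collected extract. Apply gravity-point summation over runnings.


total = Σ (SG_i − 1)·1000·V_i
first = (1.081 − 1)·1000·13.0 = 1053.0000
sparge = (1.015 − 1)·1000·15.9 = 238.5000
total = 1053.0000 + 238.5000

1291.5000 gravity·L


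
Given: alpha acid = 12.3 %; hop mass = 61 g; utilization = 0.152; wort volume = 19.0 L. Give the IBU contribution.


IBU = (α/100)·mass·U·1000 / V
IBU = (12.3/100)·61·0.152·1000 / 19.0

60.0240 IBU


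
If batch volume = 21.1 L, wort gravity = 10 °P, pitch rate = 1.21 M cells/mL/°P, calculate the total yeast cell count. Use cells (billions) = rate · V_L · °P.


cells = 1.21 · 21.1 · 10

255.3100 billion cells


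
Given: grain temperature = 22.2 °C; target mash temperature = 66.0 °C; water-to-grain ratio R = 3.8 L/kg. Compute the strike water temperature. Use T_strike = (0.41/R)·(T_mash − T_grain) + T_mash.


T_strike = (0.41/3.8)·(66.0 − 22.2) + 66.0

70.7258 °C


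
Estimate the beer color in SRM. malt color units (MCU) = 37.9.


SRM = 1.4922 · MCU^0.6859
SRM = 1.4922 · 37.9^0.6859

18.0558 SRM


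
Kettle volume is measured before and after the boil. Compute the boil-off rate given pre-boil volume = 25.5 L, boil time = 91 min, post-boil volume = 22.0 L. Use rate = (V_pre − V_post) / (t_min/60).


rate = (25.5 − 22.0) / (91/60)

2.3077 L/hr


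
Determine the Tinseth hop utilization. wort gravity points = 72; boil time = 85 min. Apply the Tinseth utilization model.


U = 1.65·0.000125^(GP/1000) · (1 − e^(−0.04·t))/4.15
bigness = 1.65·0.000125^(72/1000) = 0.8639
boil_factor = (1 − e^(−0.04·85))/4.15 = 0.2329
U = 0.8639 · 0.2329

0.2012


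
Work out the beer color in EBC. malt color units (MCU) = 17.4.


SRM = 1.4922·MCU^0.6859;  EBC = SRM·1.97
SRM = 1.4922·17.4^0.6859 = 10.5857
EBC = 10.5857·1.97

20.8538 EBC


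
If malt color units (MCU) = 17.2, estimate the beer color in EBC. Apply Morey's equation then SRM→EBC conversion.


SRM = 1.4922·MCU^0.6859;  EBC = SRM·1.97
SRM = 1.4922·17.2^0.6859 = 10.5021
EBC = 10.5021·1.97

20.6891 EBC


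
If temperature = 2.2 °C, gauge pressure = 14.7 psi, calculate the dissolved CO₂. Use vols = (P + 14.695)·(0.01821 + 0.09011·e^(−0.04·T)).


vols = (14.7 + 14.695)·(0.01821 + 0.09011·e^(−0.04·2.2))

2.9609 volumes


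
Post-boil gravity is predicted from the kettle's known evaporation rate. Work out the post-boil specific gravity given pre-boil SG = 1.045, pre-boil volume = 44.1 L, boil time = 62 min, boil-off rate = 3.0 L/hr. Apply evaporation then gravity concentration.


V_post = V_pre − rate·(t/60);  SG_post = 1 + (SG_pre−1)·V_pre/V_post
V_post = 44.1 − 3.0·(62/60) = 41.0000
SG_post = 1 + (1.045 − 1)·44.1/41.0000

1.0484


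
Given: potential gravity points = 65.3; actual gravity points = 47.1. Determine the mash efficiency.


efficiency = actual / potential × 100
efficiency = 47.1 / 65.3 × 100

72.1286 %


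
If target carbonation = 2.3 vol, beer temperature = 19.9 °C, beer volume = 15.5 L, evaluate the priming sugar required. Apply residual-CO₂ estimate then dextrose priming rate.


residual = 14.695·(0.01821 + 0.09011·e^(−0.04·T));  sugar = (target − residual)·4.0·V
residual = 14.695·(0.01821 + 0.09011·e^(−0.04·19.9)) = 0.8650
sugar = (2.3 − 0.8650)·4.0·15.5

88.9720 g


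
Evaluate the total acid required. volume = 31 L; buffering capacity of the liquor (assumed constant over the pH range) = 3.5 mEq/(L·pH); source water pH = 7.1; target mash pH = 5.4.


acid = buffering capacity · (pH_source − pH_target) · V
acid = 3.5 · (7.1 − 5.4) · 31

184.4500 mEq


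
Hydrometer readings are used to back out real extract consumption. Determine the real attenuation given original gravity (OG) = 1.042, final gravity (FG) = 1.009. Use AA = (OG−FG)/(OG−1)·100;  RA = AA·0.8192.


AA = (1.042 − 1.009)/(1.042 − 1)·100 = 78.5714
RA = 78.5714·0.8192

64.3657 %


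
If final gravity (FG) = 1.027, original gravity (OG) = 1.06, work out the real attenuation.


AA = (OG−FG)/(OG−1)·100;  RA = AA·0.8192
AA = (1.06 − 1.027)/(1.06 − 1)·100 = 55.0000
RA = 55.0000·0.8192

45.0560 %


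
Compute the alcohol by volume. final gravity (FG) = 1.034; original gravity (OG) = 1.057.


ABV = (OG − FG) · 131.25
ABV = (1.057 − 1.034) · 131.25

3.0187 % ABV


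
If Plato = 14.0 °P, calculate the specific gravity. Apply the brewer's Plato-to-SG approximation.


SG = 259/(259 − P)
SG = 259/(259 − 14.0)

1.0571


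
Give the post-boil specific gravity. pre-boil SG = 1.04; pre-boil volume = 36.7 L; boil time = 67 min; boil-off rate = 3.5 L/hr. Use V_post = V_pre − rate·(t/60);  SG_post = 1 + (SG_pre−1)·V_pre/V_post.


V_post = 36.7 − 3.5·(67/60) = 32.7917
SG_post = 1 + (1.04 − 1)·36.7/32.7917

1.0448


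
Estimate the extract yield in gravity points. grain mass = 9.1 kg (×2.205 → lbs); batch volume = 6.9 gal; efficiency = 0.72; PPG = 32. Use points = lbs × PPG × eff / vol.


lbs = 9.1 × 2.205 = 20.0655
points = 20.0655 × 32 × 0.72 / 6.9

67.0013 points


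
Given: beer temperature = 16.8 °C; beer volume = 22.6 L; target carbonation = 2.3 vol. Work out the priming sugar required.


residual = 14.695·(0.01821 + 0.09011·e^(−0.04·T));  sugar = (target − residual)·4.0·V
residual = 14.695·(0.01821 + 0.09011·e^(−0.04·16.8)) = 0.9438
sugar = (2.3 − 0.9438)·4.0·22.6

122.5978 g


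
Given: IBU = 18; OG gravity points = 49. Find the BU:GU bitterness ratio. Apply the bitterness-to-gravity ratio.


BU:GU = IBU / OG_points
BU:GU = 18 / 49

0.3673


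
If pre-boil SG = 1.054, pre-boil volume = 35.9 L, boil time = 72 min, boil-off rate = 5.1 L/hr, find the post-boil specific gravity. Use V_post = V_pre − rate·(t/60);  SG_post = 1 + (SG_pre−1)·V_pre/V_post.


V_post = 35.9 − 5.1·(72/60) = 29.7800
SG_post = 1 + (1.054 − 1)·35.9/29.7800

1.0651


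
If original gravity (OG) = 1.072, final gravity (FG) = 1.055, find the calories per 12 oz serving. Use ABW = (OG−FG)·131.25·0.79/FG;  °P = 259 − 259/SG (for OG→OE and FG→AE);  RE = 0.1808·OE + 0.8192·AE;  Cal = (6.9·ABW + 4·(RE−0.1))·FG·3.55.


ABW = (1.072 − 1.055)·131.25·0.79/1.055 = 1.6708
OE = 259 − 259/1.072 = 17.3955 °P
AE = 259 − 259/1.055 = 13.5024 °P
RE = 0.1808·17.3955 + 0.8192·13.5024 = 14.2063 °P
Cal = (6.9·1.6708 + 4·(14.2063−0.1))·1.055·3.55

254.5028 kcal


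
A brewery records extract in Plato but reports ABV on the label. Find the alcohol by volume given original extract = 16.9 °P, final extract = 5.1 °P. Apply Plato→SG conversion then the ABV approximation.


SG = 259/(259 − P);  ABV = (OG − FG)·131.25
OG = 259/(259 − 16.9) = 1.0698
FG = 259/(259 − 5.1) = 1.0201
ABV = (1.0698 − 1.0201)·131.25

6.5256 % ABV


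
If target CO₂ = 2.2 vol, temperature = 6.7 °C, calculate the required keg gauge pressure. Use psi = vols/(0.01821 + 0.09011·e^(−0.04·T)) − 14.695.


psi = 2.2/(0.01821 + 0.09011·e^(−0.04·6.7)) − 14.695

10.5529 psi


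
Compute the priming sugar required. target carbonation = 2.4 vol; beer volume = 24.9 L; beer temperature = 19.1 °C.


residual = 14.695·(0.01821 + 0.09011·e^(−0.04·T));  sugar = (target − residual)·4.0·V
residual = 14.695·(0.01821 + 0.09011·e^(−0.04·19.1)) = 0.8844
sugar = (2.4 − 0.8844)·4.0·24.9

150.9546 g


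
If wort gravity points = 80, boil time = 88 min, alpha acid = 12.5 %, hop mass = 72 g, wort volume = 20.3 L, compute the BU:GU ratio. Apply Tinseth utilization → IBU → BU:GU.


U = 1.65·0.000125^(GP/1000)·(1−e^(−0.04t))/4.15;  IBU = (α/100)·m·U·1000/V;  BU:GU = IBU/GP
U = 1.65·0.000125^(80/1000)·(1−e^(−0.04·88))/4.15 = 0.1880
IBU = (12.5/100)·72·0.1880·1000/20.3 = 83.3463
BU:GU = 83.3463/80

1.0418


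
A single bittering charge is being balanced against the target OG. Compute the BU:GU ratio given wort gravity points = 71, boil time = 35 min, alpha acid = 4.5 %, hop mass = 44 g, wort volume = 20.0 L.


U = 1.65·0.000125^(GP/1000)·(1−e^(−0.04t))/4.15;  IBU = (α/100)·m·U·1000/V;  BU:GU = IBU/GP
U = 1.65·0.000125^(71/1000)·(1−e^(−0.04·35))/4.15 = 0.1583
IBU = (4.5/100)·44·0.1583·1000/20.0 = 15.6668
BU:GU = 15.6668/71

0.2207


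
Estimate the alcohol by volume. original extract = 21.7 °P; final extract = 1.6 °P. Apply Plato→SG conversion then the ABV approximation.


SG = 259/(259 − P);  ABV = (OG − FG)·131.25
OG = 259/(259 − 21.7) = 1.0914
FG = 259/(259 − 1.6) = 1.0062
ABV = (1.0914 − 1.0062)·131.25

11.1864 % ABV


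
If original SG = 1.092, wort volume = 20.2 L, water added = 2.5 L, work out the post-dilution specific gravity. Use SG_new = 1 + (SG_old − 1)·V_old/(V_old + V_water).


pts = (1.092 − 1)·1000·20.2/(20.2 + 2.5) = 81.8678
SG_new = 1 + 81.8678/1000

1.0819


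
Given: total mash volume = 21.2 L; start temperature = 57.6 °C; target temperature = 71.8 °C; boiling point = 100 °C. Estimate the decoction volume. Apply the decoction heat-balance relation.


V_dec = V_total·(T_target − T_start)/(T_boil − T_start)
V_dec = 21.2·(71.8 − 57.6)/(100 − 57.6)

7.1000 L


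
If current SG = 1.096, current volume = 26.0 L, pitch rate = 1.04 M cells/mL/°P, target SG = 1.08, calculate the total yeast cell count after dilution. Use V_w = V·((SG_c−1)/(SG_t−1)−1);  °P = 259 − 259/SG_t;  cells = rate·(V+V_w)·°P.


V_w = 26.0·((1.096−1)/(1.08−1)−1) = 5.2000
V_final = 26.0 + 5.2000 = 31.2000
°P = 259 − 259/1.08 = 19.1852
cells = 1.04·31.2000·19.1852

622.5209 billion cells


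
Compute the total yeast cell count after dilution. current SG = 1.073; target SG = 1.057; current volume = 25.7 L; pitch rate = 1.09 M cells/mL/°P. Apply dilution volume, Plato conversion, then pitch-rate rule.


V_w = V·((SG_c−1)/(SG_t−1)−1);  °P = 259 − 259/SG_t;  cells = rate·(V+V_w)·°P
V_w = 25.7·((1.073−1)/(1.057−1)−1) = 7.2140
V_final = 25.7 + 7.2140 = 32.9140
°P = 259 − 259/1.057 = 13.9669
cells = 1.09·32.9140·13.9669

501.0802 billion cells


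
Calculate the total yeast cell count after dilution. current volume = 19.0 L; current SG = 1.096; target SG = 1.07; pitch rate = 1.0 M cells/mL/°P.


V_w = V·((SG_c−1)/(SG_t−1)−1);  °P = 259 − 259/SG_t;  cells = rate·(V+V_w)·°P
V_w = 19.0·((1.096−1)/(1.07−1)−1) = 7.0571
V_final = 19.0 + 7.0571 = 26.0571
°P = 259 − 259/1.07 = 16.9439
cells = 1.0·26.0571·16.9439

441.5103 billion cells


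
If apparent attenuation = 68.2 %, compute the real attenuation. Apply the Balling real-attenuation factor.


RA = AA · 0.8192
RA = 68.2 · 0.8192

55.8694 %


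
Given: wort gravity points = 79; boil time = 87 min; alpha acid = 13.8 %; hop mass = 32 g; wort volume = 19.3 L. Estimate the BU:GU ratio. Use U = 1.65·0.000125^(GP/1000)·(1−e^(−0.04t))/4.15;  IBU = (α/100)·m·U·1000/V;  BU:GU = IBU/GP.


U = 1.65·0.000125^(79/1000)·(1−e^(−0.04·87))/4.15 = 0.1895
IBU = (13.8/100)·32·0.1895·1000/19.3 = 43.3485
BU:GU = 43.3485/79

0.5487


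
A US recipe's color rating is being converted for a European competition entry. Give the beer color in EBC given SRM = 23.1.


EBC = SRM · 1.97
EBC = 23.1 · 1.97

45.5070 EBC


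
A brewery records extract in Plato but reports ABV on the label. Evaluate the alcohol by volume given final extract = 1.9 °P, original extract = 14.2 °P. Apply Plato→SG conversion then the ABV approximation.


SG = 259/(259 − P);  ABV = (OG − FG)·131.25
OG = 259/(259 − 14.2) = 1.0580
FG = 259/(259 − 1.9) = 1.0074
ABV = (1.0580 − 1.0074)·131.25

6.6434 % ABV


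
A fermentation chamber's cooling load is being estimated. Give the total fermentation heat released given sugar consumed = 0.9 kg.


Q = m_sugar · 590 kJ/kg
Q = 0.9 · 590

531.0000 kJ


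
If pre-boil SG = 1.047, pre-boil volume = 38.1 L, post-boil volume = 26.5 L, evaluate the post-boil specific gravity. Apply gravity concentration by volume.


SG_post = 1 + (SG_pre − 1)·V_pre/V_post
pts_pre = (1.047 − 1)·1000 = 47.0000
pts_post = 47.0000·38.1/26.5 = 67.5736
SG_post = 1 + 67.5736/1000

1.0676


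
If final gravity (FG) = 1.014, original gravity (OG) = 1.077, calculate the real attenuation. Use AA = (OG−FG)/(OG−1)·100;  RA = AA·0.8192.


AA = (1.077 − 1.014)/(1.077 − 1)·100 = 81.8182
RA = 81.8182·0.8192

67.0255 %


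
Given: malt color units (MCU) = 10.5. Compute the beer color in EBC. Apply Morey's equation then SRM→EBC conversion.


SRM = 1.4922·MCU^0.6859;  EBC = SRM·1.97
SRM = 1.4922·10.5^0.6859 = 7.4862
EBC = 7.4862·1.97

14.7478 EBC


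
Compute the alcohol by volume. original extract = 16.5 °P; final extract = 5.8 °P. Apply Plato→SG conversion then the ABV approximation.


SG = 259/(259 − P);  ABV = (OG − FG)·131.25
OG = 259/(259 − 16.5) = 1.0680
FG = 259/(259 − 5.8) = 1.0229
ABV = (1.0680 − 1.0229)·131.25

5.9239 % ABV


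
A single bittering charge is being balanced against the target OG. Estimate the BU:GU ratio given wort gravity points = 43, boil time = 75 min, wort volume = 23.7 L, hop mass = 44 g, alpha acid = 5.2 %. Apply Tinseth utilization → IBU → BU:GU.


U = 1.65·0.000125^(GP/1000)·(1−e^(−0.04t))/4.15;  IBU = (α/100)·m·U·1000/V;  BU:GU = IBU/GP
U = 1.65·0.000125^(43/1000)·(1−e^(−0.04·75))/4.15 = 0.2567
IBU = (5.2/100)·44·0.2567·1000/23.7 = 24.7817
BU:GU = 24.7817/43

0.5763


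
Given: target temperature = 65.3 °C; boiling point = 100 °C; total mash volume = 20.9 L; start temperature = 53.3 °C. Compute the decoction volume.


V_dec = V_total·(T_target − T_start)/(T_boil − T_start)
V_dec = 20.9·(65.3 − 53.3)/(100 − 53.3)

5.3704 L


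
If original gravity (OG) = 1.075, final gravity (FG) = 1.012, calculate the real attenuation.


AA = (OG−FG)/(OG−1)·100;  RA = AA·0.8192
AA = (1.075 − 1.012)/(1.075 − 1)·100 = 84.0000
RA = 84.0000·0.8192

68.8128 %


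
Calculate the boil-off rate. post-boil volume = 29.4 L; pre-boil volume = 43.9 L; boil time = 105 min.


rate = (V_pre − V_post) / (t_min/60)
rate = (43.9 − 29.4) / (105/60)

8.2857 L/hr


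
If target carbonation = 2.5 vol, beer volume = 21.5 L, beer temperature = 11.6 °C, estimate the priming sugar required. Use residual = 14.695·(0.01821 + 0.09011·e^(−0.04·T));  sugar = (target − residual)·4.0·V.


residual = 14.695·(0.01821 + 0.09011·e^(−0.04·11.6)) = 1.1002
sugar = (2.5 − 1.1002)·4.0·21.5

120.3842 g


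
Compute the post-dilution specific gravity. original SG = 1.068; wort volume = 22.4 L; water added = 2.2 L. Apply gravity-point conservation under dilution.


SG_new = 1 + (SG_old − 1)·V_old/(V_old + V_water)
pts = (1.068 − 1)·1000·22.4/(22.4 + 2.2) = 61.9187
SG_new = 1 + 61.9187/1000

1.0619


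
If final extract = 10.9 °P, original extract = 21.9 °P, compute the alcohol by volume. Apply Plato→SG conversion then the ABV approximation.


SG = 259/(259 − P);  ABV = (OG − FG)·131.25
OG = 259/(259 − 21.9) = 1.0924
FG = 259/(259 − 10.9) = 1.0439
ABV = (1.0924 − 1.0439)·131.25

6.3567 % ABV


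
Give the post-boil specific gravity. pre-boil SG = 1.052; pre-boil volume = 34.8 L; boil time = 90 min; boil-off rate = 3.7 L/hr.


V_post = V_pre − rate·(t/60);  SG_post = 1 + (SG_pre−1)·V_pre/V_post
V_post = 34.8 − 3.7·(90/60) = 29.2500
SG_post = 1 + (1.052 − 1)·34.8/29.2500

1.0619


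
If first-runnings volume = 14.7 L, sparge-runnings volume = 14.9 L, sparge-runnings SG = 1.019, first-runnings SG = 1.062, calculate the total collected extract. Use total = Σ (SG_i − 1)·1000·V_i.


first = (1.062 − 1)·1000·14.7 = 911.4000
sparge = (1.019 − 1)·1000·14.9 = 283.1000
total = 911.4000 + 283.1000

1194.5000 gravity·L


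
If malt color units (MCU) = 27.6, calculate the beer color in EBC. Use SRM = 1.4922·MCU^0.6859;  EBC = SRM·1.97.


SRM = 1.4922·27.6^0.6859 = 14.5260
EBC = 14.5260·1.97

28.6163 EBC


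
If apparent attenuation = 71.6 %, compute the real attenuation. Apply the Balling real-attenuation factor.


RA = AA · 0.8192
RA = 71.6 · 0.8192

58.6547 %


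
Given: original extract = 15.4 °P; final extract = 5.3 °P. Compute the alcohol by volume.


SG = 259/(259 − P);  ABV = (OG − FG)·131.25
OG = 259/(259 − 15.4) = 1.0632
FG = 259/(259 − 5.3) = 1.0209
ABV = (1.0632 − 1.0209)·131.25

5.5555 % ABV


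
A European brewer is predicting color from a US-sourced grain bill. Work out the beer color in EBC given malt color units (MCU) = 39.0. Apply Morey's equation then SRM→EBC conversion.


SRM = 1.4922·MCU^0.6859;  EBC = SRM·1.97
SRM = 1.4922·39.0^0.6859 = 18.4136
EBC = 18.4136·1.97

36.2748 EBC


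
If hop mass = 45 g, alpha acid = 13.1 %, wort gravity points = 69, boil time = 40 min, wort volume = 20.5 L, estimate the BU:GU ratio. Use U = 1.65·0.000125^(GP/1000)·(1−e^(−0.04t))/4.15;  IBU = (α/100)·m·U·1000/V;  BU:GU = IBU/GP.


U = 1.65·0.000125^(69/1000)·(1−e^(−0.04·40))/4.15 = 0.1707
IBU = (13.1/100)·45·0.1707·1000/20.5 = 49.0808
BU:GU = 49.0808/69

0.7113


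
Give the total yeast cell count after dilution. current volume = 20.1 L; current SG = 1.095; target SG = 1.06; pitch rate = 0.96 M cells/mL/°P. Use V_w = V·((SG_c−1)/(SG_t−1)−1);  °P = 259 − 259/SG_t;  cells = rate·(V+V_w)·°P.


V_w = 20.1·((1.095−1)/(1.06−1)−1) = 11.7250
V_final = 20.1 + 11.7250 = 31.8250
°P = 259 − 259/1.06 = 14.6604
cells = 0.96·31.8250·14.6604

447.9038 billion cells


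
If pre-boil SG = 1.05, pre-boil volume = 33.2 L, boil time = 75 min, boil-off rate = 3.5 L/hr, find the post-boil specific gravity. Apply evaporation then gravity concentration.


V_post = V_pre − rate·(t/60);  SG_post = 1 + (SG_pre−1)·V_pre/V_post
V_post = 33.2 − 3.5·(75/60) = 28.8250
SG_post = 1 + (1.05 − 1)·33.2/28.8250

1.0576


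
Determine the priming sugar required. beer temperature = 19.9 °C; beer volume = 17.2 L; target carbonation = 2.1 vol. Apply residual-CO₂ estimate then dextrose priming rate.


residual = 14.695·(0.01821 + 0.09011·e^(−0.04·T));  sugar = (target − residual)·4.0·V
residual = 14.695·(0.01821 + 0.09011·e^(−0.04·19.9)) = 0.8650
sugar = (2.1 − 0.8650)·4.0·17.2

84.9703 g


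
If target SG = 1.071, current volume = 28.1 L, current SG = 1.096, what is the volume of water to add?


V_water = V·((SG_curr − 1)/(SG_target − 1) − 1)
V_water = 28.1·((1.096 − 1)/(1.071 − 1) − 1)

9.8944 L


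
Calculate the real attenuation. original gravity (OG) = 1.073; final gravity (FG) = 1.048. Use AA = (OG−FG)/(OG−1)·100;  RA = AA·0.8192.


AA = (1.073 − 1.048)/(1.073 − 1)·100 = 34.2466
RA = 34.2466·0.8192

28.0548 %


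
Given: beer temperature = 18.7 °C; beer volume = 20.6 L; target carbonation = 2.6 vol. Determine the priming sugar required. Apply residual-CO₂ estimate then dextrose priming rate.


residual = 14.695·(0.01821 + 0.09011·e^(−0.04·T));  sugar = (target − residual)·4.0·V
residual = 14.695·(0.01821 + 0.09011·e^(−0.04·18.7)) = 0.8943
sugar = (2.6 − 0.8943)·4.0·20.6

140.5464 g


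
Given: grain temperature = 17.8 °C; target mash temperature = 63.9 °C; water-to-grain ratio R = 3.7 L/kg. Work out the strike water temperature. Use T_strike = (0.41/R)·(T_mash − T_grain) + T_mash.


T_strike = (0.41/3.7)·(63.9 − 17.8) + 63.9

69.0084 °C


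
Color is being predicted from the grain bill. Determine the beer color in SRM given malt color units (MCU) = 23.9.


SRM = 1.4922 · MCU^0.6859
SRM = 1.4922 · 23.9^0.6859

13.1604 SRM


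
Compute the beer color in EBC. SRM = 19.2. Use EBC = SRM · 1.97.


EBC = 19.2 · 1.97

37.8240 EBC


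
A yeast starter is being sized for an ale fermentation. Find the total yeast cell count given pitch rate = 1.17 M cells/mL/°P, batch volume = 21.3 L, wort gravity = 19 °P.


cells (billions) = rate · V_L · °P
cells = 1.17 · 21.3 · 19

473.4990 billion cells


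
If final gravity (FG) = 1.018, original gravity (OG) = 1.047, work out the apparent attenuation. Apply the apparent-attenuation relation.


AA = (OG − FG)/(OG − 1) · 100
AA = (1.047 − 1.018)/(1.047 − 1) · 100

61.7021 %


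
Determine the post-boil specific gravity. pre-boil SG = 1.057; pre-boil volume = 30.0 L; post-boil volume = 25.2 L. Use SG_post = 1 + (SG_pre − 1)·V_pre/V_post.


pts_pre = (1.057 − 1)·1000 = 57.0000
pts_post = 57.0000·30.0/25.2 = 67.8571
SG_post = 1 + 67.8571/1000

1.0679


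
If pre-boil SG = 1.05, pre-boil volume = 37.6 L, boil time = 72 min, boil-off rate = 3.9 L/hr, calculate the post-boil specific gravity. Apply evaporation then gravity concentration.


V_post = V_pre − rate·(t/60);  SG_post = 1 + (SG_pre−1)·V_pre/V_post
V_post = 37.6 − 3.9·(72/60) = 32.9200
SG_post = 1 + (1.05 − 1)·37.6/32.9200

1.0571


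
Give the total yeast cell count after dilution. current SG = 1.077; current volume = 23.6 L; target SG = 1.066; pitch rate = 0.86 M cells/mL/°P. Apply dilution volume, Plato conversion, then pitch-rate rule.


V_w = V·((SG_c−1)/(SG_t−1)−1);  °P = 259 − 259/SG_t;  cells = rate·(V+V_w)·°P
V_w = 23.6·((1.077−1)/(1.066−1)−1) = 3.9333
V_final = 23.6 + 3.9333 = 27.5333
°P = 259 − 259/1.066 = 16.0356
cells = 0.86·27.5333·16.0356

379.7027 billion cells


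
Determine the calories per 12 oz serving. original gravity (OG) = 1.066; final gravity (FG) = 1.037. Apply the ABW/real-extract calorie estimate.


ABW = (OG−FG)·131.25·0.79/FG;  °P = 259 − 259/SG (for OG→OE and FG→AE);  RE = 0.1808·OE + 0.8192·AE;  Cal = (6.9·ABW + 4·(RE−0.1))·FG·3.55
ABW = (1.066 − 1.037)·131.25·0.79/1.037 = 2.8997
OE = 259 − 259/1.066 = 16.0356 °P
AE = 259 − 259/1.037 = 9.2411 °P
RE = 0.1808·16.0356 + 0.8192·9.2411 = 10.4695 °P
Cal = (6.9·2.8997 + 4·(10.4695−0.1))·1.037·3.55

226.3505 kcal


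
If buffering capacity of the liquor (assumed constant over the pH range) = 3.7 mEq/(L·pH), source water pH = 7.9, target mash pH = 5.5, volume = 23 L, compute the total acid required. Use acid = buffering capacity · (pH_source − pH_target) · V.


acid = 3.7 · (7.9 − 5.5) · 23

204.2400 mEq


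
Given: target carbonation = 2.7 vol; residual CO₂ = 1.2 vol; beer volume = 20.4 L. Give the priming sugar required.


sugar = (target − residual)·4.0·V
sugar = (2.7 − 1.2)·4.0·20.4

122.4000 g


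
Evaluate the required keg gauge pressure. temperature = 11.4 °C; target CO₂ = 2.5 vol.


psi = vols/(0.01821 + 0.09011·e^(−0.04·T)) − 14.695
psi = 2.5/(0.01821 + 0.09011·e^(−0.04·11.4)) − 14.695

18.4954 psi


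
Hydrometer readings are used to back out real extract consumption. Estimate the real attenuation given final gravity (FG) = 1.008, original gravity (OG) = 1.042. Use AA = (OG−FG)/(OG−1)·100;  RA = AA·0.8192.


AA = (1.042 − 1.008)/(1.042 − 1)·100 = 80.9524
RA = 80.9524·0.8192

66.3162 %


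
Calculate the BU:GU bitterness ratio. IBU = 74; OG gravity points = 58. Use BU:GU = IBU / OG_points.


BU:GU = 74 / 58

1.2759


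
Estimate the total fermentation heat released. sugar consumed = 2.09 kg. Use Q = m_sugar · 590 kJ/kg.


Q = 2.09 · 590

1233.1000 kJ


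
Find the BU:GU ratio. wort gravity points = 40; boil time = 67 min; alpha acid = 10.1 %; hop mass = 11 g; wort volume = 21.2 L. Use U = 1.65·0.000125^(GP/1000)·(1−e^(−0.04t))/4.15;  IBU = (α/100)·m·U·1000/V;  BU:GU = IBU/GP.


U = 1.65·0.000125^(40/1000)·(1−e^(−0.04·67))/4.15 = 0.2585
IBU = (10.1/100)·11·0.2585·1000/21.2 = 13.5470
BU:GU = 13.5470/40

0.3387


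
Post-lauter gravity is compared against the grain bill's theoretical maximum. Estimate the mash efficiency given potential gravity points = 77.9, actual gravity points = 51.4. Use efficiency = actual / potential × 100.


efficiency = 51.4 / 77.9 × 100

65.9820 %


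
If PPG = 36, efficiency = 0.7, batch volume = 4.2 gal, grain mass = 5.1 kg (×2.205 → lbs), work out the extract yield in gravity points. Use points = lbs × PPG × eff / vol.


lbs = 5.1 × 2.205 = 11.2455
points = 11.2455 × 36 × 0.7 / 4.2

67.4730 points
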